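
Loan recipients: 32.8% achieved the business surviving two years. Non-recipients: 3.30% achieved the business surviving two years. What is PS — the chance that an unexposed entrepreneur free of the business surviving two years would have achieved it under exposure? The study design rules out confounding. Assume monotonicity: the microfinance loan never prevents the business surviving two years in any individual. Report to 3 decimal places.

p₁ = 0.328, p₀ = 0.033.
Under exogeneity and monotonicity, PS = (p₁ − p₀) / (1 − p₀).
PS = (0.328 − 0.033) / (1 − 0.033) = 0.295 / 0.967 ≈ 0.3051

PS ≈ 0.305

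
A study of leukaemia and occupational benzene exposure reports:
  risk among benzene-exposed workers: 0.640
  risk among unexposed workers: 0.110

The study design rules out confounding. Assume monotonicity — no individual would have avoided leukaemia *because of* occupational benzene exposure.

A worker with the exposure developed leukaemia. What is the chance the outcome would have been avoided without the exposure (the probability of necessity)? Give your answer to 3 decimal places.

PN ≈ 0.828

Let p₁ = 0.64, p₀ = 0.11.
Under exogeneity and monotonicity, PN = (p₁ − p₀) / p₁.
PN = (0.64 − 0.11) / 0.64 = 0.53 / 0.64 ≈ 0.8281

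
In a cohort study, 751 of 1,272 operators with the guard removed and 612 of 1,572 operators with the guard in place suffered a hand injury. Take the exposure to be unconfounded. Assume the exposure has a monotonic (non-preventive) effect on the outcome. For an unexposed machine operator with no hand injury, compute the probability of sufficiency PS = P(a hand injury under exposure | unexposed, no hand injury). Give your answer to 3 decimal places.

p₁ = P(outcome | exposed) = 751/1272 = 0.59041
p₀ = P(outcome | unexposed) = 612/1572 = 0.38931
Under exogeneity and monotonicity, PS = (p₁ − p₀) / (1 − p₀).
PS = (0.59041 − 0.38931) / (1 − 0.38931) = 0.2011 / 0.61069 ≈ 0.3293

PS ≈ 0.329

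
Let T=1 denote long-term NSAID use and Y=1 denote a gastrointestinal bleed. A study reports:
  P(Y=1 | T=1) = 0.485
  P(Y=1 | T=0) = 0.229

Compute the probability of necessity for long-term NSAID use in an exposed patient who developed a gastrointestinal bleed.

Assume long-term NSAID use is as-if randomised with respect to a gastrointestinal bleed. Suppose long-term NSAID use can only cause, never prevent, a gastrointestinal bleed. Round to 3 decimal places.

PN ≈ 0.528

Let p₁ = 0.485, p₀ = 0.229.
Under exogeneity and monotonicity, PN = (p₁ − p₀) / p₁.
PN = (0.485 − 0.229) / 0.485 = 0.256 / 0.485 ≈ 0.5278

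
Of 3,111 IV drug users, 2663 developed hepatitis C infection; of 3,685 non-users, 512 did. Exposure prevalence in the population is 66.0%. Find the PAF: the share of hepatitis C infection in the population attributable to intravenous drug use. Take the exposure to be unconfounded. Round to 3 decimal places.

PAF ≈ 0.773

p₁ = P(outcome | exposed) = 2663/3111 = 0.85599
p₀ = P(outcome | unexposed) = 512/3685 = 0.13894
Overall risk P(Y=1) = π·p₁ + (1−π)·p₀ = 0.66×0.85599 + 0.34×0.13894 = 0.6122.
Under exogeneity, PAF = [P(Y=1) − p₀] / P(Y=1).
PAF = (0.6122 − 0.13894) / 0.6122 ≈ 0.7730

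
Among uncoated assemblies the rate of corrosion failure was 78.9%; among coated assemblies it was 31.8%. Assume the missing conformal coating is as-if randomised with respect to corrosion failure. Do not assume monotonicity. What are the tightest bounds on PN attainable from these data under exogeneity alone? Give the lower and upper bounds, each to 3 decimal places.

0.597 ≤ PN ≤ 0.864

p₁ = 0.789, p₀ = 0.318.
Under exogeneity alone the bounds on PN are max{0,(p₁−p₀)/p₁} ≤ PN ≤ min{1,(1−p₀)/p₁}.
  lower = (p₁ − p₀)/p₁ = 0.471 / 0.789 ≈ 0.5970
  upper = min{1, (1 − p₀)/p₁} = 0.682 / 0.789 ≈ 0.8644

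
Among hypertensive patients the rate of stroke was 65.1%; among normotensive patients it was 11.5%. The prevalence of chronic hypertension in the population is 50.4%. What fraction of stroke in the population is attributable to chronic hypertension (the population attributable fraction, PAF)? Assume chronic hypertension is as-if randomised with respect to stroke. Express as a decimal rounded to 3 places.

p₁ = 0.651, p₀ = 0.115.
Overall risk P(Y=1) = π·p₁ + (1−π)·p₀ = 0.504×0.651 + 0.496×0.115 = 0.38514.
Under exogeneity, PAF = [P(Y=1) − p₀] / P(Y=1).
PAF = (0.38514 − 0.115) / 0.38514 ≈ 0.7014

PAF ≈ 0.701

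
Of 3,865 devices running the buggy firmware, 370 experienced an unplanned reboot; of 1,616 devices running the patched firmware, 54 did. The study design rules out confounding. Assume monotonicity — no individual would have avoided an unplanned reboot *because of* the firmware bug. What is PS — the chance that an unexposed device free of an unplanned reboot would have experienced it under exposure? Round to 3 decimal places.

p₁ = P(outcome | exposed) = 370/3865 = 0.095731
p₀ = P(outcome | unexposed) = 54/1616 = 0.033416
Under exogeneity and monotonicity, PS = (p₁ − p₀) / (1 − p₀).
PS = (0.095731 − 0.033416) / (1 − 0.033416) = 0.062315 / 0.96658 ≈ 0.0645

PS ≈ 0.064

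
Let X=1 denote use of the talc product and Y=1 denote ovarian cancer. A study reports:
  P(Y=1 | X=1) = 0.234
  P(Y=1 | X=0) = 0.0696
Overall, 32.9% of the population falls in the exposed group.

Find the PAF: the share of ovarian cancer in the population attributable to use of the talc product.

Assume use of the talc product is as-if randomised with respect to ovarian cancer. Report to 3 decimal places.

Let p₁ = 0.234, p₀ = 0.0696.
Overall risk P(Y=1) = π·p₁ + (1−π)·p₀ = 0.329×0.234 + 0.671×0.0696 = 0.12369.
Under exogeneity, PAF = [P(Y=1) − p₀] / P(Y=1).
PAF = (0.12369 − 0.0696) / 0.12369 ≈ 0.4373

PAF ≈ 0.437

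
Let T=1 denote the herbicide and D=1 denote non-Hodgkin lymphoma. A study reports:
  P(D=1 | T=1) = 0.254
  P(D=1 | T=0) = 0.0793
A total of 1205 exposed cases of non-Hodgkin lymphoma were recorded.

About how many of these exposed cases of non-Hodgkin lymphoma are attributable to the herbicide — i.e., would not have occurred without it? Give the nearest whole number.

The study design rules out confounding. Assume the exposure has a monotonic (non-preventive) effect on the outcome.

Let p₁ = 0.254, p₀ = 0.0793.
PN = (p₁ − p₀)/p₁ = (0.254 − 0.0793) / 0.254 ≈ 0.68780.
Attributable cases ≈ PN × (exposed cases) = 0.68780 × 1205 ≈ 828.79.

about 829 cases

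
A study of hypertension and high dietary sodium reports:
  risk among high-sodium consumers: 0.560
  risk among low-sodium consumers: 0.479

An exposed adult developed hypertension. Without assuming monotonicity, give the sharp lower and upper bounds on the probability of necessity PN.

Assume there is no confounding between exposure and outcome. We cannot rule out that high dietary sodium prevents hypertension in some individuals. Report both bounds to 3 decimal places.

Let p₁ = 0.56, p₀ = 0.479.
Under exogeneity alone the bounds on PN are max{0,(p₁−p₀)/p₁} ≤ PN ≤ min{1,(1−p₀)/p₁}.
  lower = (p₁ − p₀)/p₁ = 0.081 / 0.56 ≈ 0.1446
  upper = min{1, (1 − p₀)/p₁} = 0.521 / 0.56 ≈ 0.9304

0.145 ≤ PN ≤ 0.930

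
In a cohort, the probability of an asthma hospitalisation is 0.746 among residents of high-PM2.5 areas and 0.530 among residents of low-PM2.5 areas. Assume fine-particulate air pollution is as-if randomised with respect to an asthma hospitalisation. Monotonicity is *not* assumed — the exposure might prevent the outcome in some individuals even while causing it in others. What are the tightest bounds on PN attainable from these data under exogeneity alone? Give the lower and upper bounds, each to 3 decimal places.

0.290 ≤ PN ≤ 0.630

Let p₁ = 0.746, p₀ = 0.53.
Under exogeneity alone the bounds on PN are max{0,(p₁−p₀)/p₁} ≤ PN ≤ min{1,(1−p₀)/p₁}.
  lower = (p₁ − p₀)/p₁ = 0.216 / 0.746 ≈ 0.2895
  upper = min{1, (1 − p₀)/p₁} = 0.47 / 0.746 ≈ 0.6300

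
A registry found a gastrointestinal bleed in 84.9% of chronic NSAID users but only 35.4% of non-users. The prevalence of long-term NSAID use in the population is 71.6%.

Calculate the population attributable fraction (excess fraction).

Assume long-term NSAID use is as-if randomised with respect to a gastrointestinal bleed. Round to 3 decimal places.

p₁ = 0.849, p₀ = 0.354.
Overall risk P(Y=1) = π·p₁ + (1−π)·p₀ = 0.716×0.849 + 0.284×0.354 = 0.70842.
Under exogeneity, PAF = [P(Y=1) − p₀] / P(Y=1).
PAF = (0.70842 − 0.354) / 0.70842 ≈ 0.5003

PAF ≈ 0.500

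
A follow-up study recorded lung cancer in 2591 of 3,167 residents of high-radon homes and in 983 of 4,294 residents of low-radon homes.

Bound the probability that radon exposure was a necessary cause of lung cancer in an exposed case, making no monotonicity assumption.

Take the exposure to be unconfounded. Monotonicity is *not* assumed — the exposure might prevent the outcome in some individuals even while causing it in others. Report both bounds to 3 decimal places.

0.720 ≤ PN ≤ 0.942

p₁ = P(outcome | exposed) = 2591/3167 = 0.81812
p₀ = P(outcome | unexposed) = 983/4294 = 0.22892
Under exogeneity alone the bounds on PN are max{0,(p₁−p₀)/p₁} ≤ PN ≤ min{1,(1−p₀)/p₁}.
  lower = (p₁ − p₀)/p₁ = 0.5892 / 0.81812 ≈ 0.7202
  upper = min{1, (1 − p₀)/p₁} = 0.77108 / 0.81812 ≈ 0.9425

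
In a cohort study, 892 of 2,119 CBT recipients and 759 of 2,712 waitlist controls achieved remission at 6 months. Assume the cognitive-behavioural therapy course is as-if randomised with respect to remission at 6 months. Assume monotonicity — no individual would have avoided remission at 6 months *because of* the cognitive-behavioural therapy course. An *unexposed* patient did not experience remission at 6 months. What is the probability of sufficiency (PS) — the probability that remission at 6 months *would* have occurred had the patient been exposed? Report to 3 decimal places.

PS ≈ 0.196

p₁ = P(outcome | exposed) = 892/2119 = 0.42095
p₀ = P(outcome | unexposed) = 759/2712 = 0.27987
Under exogeneity and monotonicity, PS = (p₁ − p₀) / (1 − p₀).
PS = (0.42095 − 0.27987) / (1 − 0.27987) = 0.14109 / 0.72013 ≈ 0.1959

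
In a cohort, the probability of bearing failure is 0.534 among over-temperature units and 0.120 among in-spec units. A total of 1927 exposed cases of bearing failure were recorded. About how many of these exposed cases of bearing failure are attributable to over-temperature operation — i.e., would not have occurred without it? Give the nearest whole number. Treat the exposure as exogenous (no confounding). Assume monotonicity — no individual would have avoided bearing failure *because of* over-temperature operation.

about 1494 cases

Let p₁ = 0.534, p₀ = 0.12.
PN = (p₁ − p₀)/p₁ = (0.534 − 0.12) / 0.534 ≈ 0.77528.
Attributable cases ≈ PN × (exposed cases) = 0.77528 × 1927 ≈ 1493.97.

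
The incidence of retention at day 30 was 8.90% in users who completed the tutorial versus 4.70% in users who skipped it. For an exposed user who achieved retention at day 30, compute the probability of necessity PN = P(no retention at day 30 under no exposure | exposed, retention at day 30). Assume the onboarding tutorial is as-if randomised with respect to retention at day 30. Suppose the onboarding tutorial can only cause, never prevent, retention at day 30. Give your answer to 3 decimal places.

PN ≈ 0.472

p₁ = 0.089, p₀ = 0.047.
Under exogeneity and monotonicity, PN = (p₁ − p₀) / p₁.
PN = (0.089 − 0.047) / 0.089 = 0.042 / 0.089 ≈ 0.4719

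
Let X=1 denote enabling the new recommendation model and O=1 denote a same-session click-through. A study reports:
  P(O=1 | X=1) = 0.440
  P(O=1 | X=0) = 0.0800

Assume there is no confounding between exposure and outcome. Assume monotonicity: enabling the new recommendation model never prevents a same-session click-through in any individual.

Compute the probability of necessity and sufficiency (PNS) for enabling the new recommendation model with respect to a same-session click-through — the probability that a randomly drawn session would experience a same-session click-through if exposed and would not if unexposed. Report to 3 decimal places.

Let p₁ = 0.44, p₀ = 0.08.
Under exogeneity and monotonicity, PNS = p₁ − p₀.
PNS = 0.44 − 0.08 = 0.36

PNS ≈ 0.360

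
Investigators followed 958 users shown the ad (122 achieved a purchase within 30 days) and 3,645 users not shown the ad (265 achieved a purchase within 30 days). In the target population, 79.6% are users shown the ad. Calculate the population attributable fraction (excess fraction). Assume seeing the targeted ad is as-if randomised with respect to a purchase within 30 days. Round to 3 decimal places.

PAF ≈ 0.374

p₁ = P(outcome | exposed) = 122/958 = 0.12735
p₀ = P(outcome | unexposed) = 265/3645 = 0.072702
Overall risk P(Y=1) = π·p₁ + (1−π)·p₀ = 0.796×0.12735 + 0.204×0.072702 = 0.1162.
Under exogeneity, PAF = [P(Y=1) − p₀] / P(Y=1).
PAF = (0.1162 − 0.072702) / 0.1162 ≈ 0.3743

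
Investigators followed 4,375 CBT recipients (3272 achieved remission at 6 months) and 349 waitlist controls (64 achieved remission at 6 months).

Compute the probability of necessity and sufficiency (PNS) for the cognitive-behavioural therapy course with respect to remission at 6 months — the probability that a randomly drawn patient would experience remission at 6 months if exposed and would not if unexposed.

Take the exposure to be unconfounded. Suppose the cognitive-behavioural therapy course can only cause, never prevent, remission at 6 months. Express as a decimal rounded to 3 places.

p₁ = P(outcome | exposed) = 3272/4375 = 0.74789
p₀ = P(outcome | unexposed) = 64/349 = 0.18338
Under exogeneity and monotonicity, PNS = p₁ − p₀.
PNS = 0.74789 − 0.18338 = 0.5645

PNS ≈ 0.565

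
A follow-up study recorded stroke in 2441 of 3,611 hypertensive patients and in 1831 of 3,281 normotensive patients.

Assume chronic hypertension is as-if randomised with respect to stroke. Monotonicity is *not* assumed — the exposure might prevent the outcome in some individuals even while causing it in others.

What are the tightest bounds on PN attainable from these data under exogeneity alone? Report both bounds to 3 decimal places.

p₁ = P(outcome | exposed) = 2441/3611 = 0.67599
p₀ = P(outcome | unexposed) = 1831/3281 = 0.55806
Under exogeneity alone the bounds on PN are max{0,(p₁−p₀)/p₁} ≤ PN ≤ min{1,(1−p₀)/p₁}.
  lower = (p₁ − p₀)/p₁ = 0.11793 / 0.67599 ≈ 0.1745
  upper = min{1, (1 − p₀)/p₁} = 0.44194 / 0.67599 ≈ 0.6538

0.174 ≤ PN ≤ 0.654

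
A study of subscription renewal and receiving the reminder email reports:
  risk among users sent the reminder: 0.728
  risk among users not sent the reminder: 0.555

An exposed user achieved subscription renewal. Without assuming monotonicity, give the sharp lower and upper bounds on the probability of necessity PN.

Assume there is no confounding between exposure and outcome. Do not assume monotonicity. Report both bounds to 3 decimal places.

0.238 ≤ PN ≤ 0.611

Let p₁ = 0.728, p₀ = 0.555.
Under exogeneity alone the bounds on PN are max{0,(p₁−p₀)/p₁} ≤ PN ≤ min{1,(1−p₀)/p₁}.
  lower = (p₁ − p₀)/p₁ = 0.173 / 0.728 ≈ 0.2376
  upper = min{1, (1 − p₀)/p₁} = 0.445 / 0.728 ≈ 0.6113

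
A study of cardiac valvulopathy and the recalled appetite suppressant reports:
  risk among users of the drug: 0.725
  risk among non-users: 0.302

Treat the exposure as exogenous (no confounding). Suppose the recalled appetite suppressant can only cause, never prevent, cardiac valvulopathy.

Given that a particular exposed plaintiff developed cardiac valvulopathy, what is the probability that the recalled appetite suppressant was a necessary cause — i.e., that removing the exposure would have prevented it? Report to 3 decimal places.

Let p₁ = 0.725, p₀ = 0.302.
Under exogeneity and monotonicity, PN = (p₁ − p₀) / p₁.
PN = (0.725 − 0.302) / 0.725 = 0.423 / 0.725 ≈ 0.5834

PN ≈ 0.583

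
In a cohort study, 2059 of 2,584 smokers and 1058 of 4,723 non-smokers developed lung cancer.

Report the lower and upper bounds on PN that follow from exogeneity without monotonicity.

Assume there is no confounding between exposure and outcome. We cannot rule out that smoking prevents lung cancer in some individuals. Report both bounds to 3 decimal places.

0.719 ≤ PN ≤ 0.974

p₁ = P(outcome | exposed) = 2059/2584 = 0.79683
p₀ = P(outcome | unexposed) = 1058/4723 = 0.22401
Under exogeneity alone the bounds on PN are max{0,(p₁−p₀)/p₁} ≤ PN ≤ min{1,(1−p₀)/p₁}.
  lower = (p₁ − p₀)/p₁ = 0.57282 / 0.79683 ≈ 0.7189
  upper = min{1, (1 − p₀)/p₁} = 0.77599 / 0.79683 ≈ 0.9739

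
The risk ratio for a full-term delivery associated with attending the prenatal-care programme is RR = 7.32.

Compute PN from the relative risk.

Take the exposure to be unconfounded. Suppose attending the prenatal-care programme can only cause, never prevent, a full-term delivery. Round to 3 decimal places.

Under exogeneity and monotonicity, PN = (RR − 1) / RR = 1 − 1/RR.
PN = (7.32 − 1) / 7.32 = 6.32 / 7.32 ≈ 0.8634

PN ≈ 0.863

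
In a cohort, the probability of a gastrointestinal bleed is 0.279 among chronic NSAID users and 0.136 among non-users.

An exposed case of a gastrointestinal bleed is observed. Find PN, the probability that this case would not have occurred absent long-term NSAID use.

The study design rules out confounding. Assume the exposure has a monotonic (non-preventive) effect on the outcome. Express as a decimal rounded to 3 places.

Let p₁ = 0.279, p₀ = 0.136.
Under exogeneity and monotonicity, PN = (p₁ − p₀) / p₁.
PN = (0.279 − 0.136) / 0.279 = 0.143 / 0.279 ≈ 0.5125

PN ≈ 0.513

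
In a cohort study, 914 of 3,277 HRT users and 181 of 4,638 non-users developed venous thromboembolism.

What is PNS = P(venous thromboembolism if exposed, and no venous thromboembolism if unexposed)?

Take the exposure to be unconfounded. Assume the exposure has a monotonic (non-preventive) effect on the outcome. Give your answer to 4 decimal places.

PNS ≈ 0.2399

p₁ = P(outcome | exposed) = 914/3277 = 0.27891
p₀ = P(outcome | unexposed) = 181/4638 = 0.039025
Under exogeneity and monotonicity, PNS = p₁ − p₀.
PNS = 0.27891 − 0.039025 = 0.23989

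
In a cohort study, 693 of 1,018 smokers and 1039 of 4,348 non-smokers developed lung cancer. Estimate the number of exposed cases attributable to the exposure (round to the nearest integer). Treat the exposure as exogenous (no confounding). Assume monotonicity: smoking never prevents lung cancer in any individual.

p₁ = P(outcome | exposed) = 693/1018 = 0.68075
p₀ = P(outcome | unexposed) = 1039/4348 = 0.23896
PN = (p₁ − p₀)/p₁ = (0.68075 − 0.23896) / 0.68075 ≈ 0.64897.
Attributable cases ≈ PN × (exposed cases) = 0.64897 × 693 ≈ 449.74.

about 450 cases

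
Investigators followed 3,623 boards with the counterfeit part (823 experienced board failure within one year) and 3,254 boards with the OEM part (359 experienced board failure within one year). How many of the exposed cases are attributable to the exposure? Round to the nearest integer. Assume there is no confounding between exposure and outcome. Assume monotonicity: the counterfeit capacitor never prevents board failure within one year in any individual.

about 423 cases

p₁ = P(outcome | exposed) = 823/3623 = 0.22716
p₀ = P(outcome | unexposed) = 359/3254 = 0.11033
PN = (p₁ − p₀)/p₁ = (0.22716 − 0.11033) / 0.22716 ≈ 0.51433.
Attributable cases ≈ PN × (exposed cases) = 0.51433 × 823 ≈ 423.29.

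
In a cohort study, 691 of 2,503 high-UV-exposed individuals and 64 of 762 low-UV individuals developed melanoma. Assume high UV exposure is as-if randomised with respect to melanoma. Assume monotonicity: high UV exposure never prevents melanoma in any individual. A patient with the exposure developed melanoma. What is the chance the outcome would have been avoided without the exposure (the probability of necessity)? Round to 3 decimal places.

PN ≈ 0.696

p₁ = P(outcome | exposed) = 691/2503 = 0.27607
p₀ = P(outcome | unexposed) = 64/762 = 0.08399
Under exogeneity and monotonicity, PN = (p₁ − p₀) / p₁.
PN = (0.27607 − 0.08399) / 0.27607 = 0.19208 / 0.27607 ≈ 0.6958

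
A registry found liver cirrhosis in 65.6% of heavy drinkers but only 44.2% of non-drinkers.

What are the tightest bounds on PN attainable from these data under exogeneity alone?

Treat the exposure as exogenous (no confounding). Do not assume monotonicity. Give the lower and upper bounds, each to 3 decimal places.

p₁ = 0.656, p₀ = 0.442.
Under exogeneity alone the bounds on PN are max{0,(p₁−p₀)/p₁} ≤ PN ≤ min{1,(1−p₀)/p₁}.
  lower = (p₁ − p₀)/p₁ = 0.214 / 0.656 ≈ 0.3262
  upper = min{1, (1 − p₀)/p₁} = 0.558 / 0.656 ≈ 0.8506

0.326 ≤ PN ≤ 0.851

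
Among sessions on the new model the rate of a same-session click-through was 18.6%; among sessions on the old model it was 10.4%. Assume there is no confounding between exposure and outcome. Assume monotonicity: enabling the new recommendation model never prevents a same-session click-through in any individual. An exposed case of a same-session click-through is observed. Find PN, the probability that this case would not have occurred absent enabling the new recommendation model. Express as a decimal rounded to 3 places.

p₁ = 0.186, p₀ = 0.104.
Under exogeneity and monotonicity, PN = (p₁ − p₀) / p₁.
PN = (0.186 − 0.104) / 0.186 = 0.082 / 0.186 ≈ 0.4409

PN ≈ 0.441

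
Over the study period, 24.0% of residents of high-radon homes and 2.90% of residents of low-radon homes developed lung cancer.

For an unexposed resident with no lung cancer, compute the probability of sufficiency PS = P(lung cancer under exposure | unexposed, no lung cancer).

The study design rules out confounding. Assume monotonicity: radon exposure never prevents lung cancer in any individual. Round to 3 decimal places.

p₁ = 0.24, p₀ = 0.029.
Under exogeneity and monotonicity, PS = (p₁ − p₀) / (1 − p₀).
PS = (0.24 − 0.029) / (1 − 0.029) = 0.211 / 0.971 ≈ 0.2173

PS ≈ 0.217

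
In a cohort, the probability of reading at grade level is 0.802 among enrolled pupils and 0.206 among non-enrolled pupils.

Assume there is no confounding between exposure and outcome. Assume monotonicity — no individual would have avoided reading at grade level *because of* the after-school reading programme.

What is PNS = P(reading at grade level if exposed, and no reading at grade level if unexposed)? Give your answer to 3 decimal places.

Let p₁ = 0.802, p₀ = 0.206.
Under exogeneity and monotonicity, PNS = p₁ − p₀.
PNS = 0.802 − 0.206 = 0.596

PNS ≈ 0.596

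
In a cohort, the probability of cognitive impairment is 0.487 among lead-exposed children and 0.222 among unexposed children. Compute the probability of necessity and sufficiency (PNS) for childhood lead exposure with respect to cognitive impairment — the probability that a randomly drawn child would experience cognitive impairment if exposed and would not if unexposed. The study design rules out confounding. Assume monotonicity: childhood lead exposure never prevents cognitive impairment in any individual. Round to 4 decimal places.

Let p₁ = 0.487, p₀ = 0.222.
Under exogeneity and monotonicity, PNS = p₁ − p₀.
PNS = 0.487 − 0.222 = 0.265

PNS ≈ 0.2650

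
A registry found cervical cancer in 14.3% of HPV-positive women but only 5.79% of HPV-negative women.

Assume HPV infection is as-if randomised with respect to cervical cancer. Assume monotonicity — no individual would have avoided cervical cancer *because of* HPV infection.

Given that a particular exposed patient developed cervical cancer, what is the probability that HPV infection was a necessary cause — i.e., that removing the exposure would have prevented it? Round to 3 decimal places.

p₁ = 0.143, p₀ = 0.0579.
Under exogeneity and monotonicity, PN = (p₁ − p₀) / p₁.
PN = (0.143 − 0.0579) / 0.143 = 0.0851 / 0.143 ≈ 0.5951

PN ≈ 0.595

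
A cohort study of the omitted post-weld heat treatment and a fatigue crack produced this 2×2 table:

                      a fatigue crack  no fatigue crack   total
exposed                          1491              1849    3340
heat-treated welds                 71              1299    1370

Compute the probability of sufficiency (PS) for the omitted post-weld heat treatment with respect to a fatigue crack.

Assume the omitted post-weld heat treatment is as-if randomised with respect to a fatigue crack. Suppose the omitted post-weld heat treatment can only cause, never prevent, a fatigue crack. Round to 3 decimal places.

PS ≈ 0.416

p₁ = P(outcome | exposed) = 1491/3340 = 0.44641
p₀ = P(outcome | unexposed) = 71/1370 = 0.051825
Under exogeneity and monotonicity, PS = (p₁ − p₀)/(1 − p₀).
PS = (0.44641 − 0.051825) / 0.94818 ≈ 0.4161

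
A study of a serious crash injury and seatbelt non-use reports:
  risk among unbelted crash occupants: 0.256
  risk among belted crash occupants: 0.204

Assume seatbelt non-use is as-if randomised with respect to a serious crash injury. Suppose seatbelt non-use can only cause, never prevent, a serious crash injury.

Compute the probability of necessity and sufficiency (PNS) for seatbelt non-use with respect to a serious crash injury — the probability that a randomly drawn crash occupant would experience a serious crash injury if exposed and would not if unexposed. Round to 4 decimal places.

PNS ≈ 0.0520

Let p₁ = 0.256, p₀ = 0.204.
Under exogeneity and monotonicity, PNS = p₁ − p₀.
PNS = 0.256 − 0.204 = 0.052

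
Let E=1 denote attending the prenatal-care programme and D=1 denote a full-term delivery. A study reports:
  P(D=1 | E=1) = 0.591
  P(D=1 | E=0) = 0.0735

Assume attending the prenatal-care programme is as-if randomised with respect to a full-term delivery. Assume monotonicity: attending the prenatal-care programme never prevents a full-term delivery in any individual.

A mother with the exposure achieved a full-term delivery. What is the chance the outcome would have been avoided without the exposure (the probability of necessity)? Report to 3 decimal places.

Let p₁ = 0.591, p₀ = 0.0735.
Under exogeneity and monotonicity, PN = (p₁ − p₀) / p₁.
PN = (0.591 − 0.0735) / 0.591 = 0.5175 / 0.591 ≈ 0.8756

PN ≈ 0.876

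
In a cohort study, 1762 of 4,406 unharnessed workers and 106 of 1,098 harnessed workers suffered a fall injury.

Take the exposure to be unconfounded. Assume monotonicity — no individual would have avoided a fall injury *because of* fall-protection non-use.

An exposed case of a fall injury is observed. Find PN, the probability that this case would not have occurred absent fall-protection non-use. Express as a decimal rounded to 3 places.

p₁ = P(outcome | exposed) = 1762/4406 = 0.39991
p₀ = P(outcome | unexposed) = 106/1098 = 0.096539
Under exogeneity and monotonicity, PN = (p₁ − p₀) / p₁.
PN = (0.39991 − 0.096539) / 0.39991 = 0.30337 / 0.39991 ≈ 0.7586

PN ≈ 0.759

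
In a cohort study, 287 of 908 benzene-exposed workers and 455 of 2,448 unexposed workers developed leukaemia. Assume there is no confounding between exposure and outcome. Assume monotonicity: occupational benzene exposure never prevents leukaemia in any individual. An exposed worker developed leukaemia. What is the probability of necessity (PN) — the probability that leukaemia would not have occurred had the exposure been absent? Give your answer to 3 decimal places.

PN ≈ 0.412

p₁ = P(outcome | exposed) = 287/908 = 0.31608
p₀ = P(outcome | unexposed) = 455/2448 = 0.18587
Under exogeneity and monotonicity, PN = (p₁ − p₀) / p₁.
PN = (0.31608 − 0.18587) / 0.31608 = 0.13021 / 0.31608 ≈ 0.4120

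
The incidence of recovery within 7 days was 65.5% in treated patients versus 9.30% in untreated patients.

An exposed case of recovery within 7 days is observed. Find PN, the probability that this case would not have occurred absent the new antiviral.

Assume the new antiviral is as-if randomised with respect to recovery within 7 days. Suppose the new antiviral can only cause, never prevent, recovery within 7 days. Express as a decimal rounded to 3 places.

PN ≈ 0.858

p₁ = 0.655, p₀ = 0.093.
Under exogeneity and monotonicity, PN = (p₁ − p₀) / p₁.
PN = (0.655 − 0.093) / 0.655 = 0.562 / 0.655 ≈ 0.8580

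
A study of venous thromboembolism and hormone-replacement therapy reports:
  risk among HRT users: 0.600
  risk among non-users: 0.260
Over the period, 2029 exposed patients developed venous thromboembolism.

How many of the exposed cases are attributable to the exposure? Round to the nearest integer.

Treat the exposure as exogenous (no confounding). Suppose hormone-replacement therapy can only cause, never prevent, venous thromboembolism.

Let p₁ = 0.6, p₀ = 0.26.
PN = (p₁ − p₀)/p₁ = (0.6 − 0.26) / 0.6 ≈ 0.56667.
Attributable cases ≈ PN × (exposed cases) = 0.56667 × 2029 ≈ 1149.77.

about 1150 cases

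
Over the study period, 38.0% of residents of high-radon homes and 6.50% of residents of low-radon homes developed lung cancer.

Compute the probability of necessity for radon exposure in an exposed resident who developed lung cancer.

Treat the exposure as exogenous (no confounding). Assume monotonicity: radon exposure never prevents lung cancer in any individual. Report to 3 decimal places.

p₁ = 0.38, p₀ = 0.065.
Under exogeneity and monotonicity, PN = (p₁ − p₀) / p₁.
PN = (0.38 − 0.065) / 0.38 = 0.315 / 0.38 ≈ 0.8289

PN ≈ 0.829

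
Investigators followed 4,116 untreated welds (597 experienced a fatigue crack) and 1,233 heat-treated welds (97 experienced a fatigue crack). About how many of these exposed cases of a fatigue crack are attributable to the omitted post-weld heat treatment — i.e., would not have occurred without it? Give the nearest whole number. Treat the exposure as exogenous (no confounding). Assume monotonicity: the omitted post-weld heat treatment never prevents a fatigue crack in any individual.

about 273 cases

p₁ = P(outcome | exposed) = 597/4116 = 0.14504
p₀ = P(outcome | unexposed) = 97/1233 = 0.07867
PN = (p₁ − p₀)/p₁ = (0.14504 − 0.07867) / 0.14504 ≈ 0.45761.
Attributable cases ≈ PN × (exposed cases) = 0.45761 × 597 ≈ 273.19.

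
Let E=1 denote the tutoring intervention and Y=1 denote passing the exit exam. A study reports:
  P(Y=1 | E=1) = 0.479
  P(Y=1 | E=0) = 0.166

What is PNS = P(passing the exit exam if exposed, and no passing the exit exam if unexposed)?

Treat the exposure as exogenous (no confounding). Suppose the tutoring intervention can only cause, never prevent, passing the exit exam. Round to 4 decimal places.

Let p₁ = 0.479, p₀ = 0.166.
Under exogeneity and monotonicity, PNS = p₁ − p₀.
PNS = 0.479 − 0.166 = 0.313

PNS ≈ 0.3130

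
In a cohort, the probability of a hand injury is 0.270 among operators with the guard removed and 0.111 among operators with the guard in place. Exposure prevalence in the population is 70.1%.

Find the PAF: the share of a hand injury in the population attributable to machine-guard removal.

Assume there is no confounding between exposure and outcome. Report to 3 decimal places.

PAF ≈ 0.501

Let p₁ = 0.27, p₀ = 0.111.
Overall risk P(Y=1) = π·p₁ + (1−π)·p₀ = 0.701×0.27 + 0.299×0.111 = 0.22246.
Under exogeneity, PAF = [P(Y=1) − p₀] / P(Y=1).
PAF = (0.22246 − 0.111) / 0.22246 ≈ 0.5010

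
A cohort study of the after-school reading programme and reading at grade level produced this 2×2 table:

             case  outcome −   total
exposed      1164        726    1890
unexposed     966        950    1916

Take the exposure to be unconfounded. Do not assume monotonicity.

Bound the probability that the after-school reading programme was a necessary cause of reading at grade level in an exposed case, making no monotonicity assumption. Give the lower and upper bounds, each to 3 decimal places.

0.181 ≤ PN ≤ 0.805

p₁ = P(outcome | exposed) = 1164/1890 = 0.61587
p₀ = P(outcome | unexposed) = 966/1916 = 0.50418
Under exogeneity alone the bounds on PN are max{0,(p₁−p₀)/p₁} ≤ PN ≤ min{1,(1−p₀)/p₁}.
  lower = (p₁ − p₀)/p₁ = 0.1117 / 0.61587 ≈ 0.1814
  upper = min{1, (1 − p₀)/p₁} = 0.49582 / 0.61587 ≈ 0.8051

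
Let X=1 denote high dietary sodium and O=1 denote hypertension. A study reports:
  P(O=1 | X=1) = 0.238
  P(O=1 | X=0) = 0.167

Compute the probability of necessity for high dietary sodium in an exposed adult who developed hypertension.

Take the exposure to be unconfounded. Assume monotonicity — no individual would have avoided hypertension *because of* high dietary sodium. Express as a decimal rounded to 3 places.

PN ≈ 0.298

Let p₁ = 0.238, p₀ = 0.167.
Under exogeneity and monotonicity, PN = (p₁ − p₀) / p₁.
PN = (0.238 − 0.167) / 0.238 = 0.071 / 0.238 ≈ 0.2983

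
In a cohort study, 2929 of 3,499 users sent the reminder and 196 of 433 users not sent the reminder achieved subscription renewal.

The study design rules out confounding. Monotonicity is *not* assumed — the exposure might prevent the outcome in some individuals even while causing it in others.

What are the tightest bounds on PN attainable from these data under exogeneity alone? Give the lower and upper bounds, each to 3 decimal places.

0.459 ≤ PN ≤ 0.654

p₁ = P(outcome | exposed) = 2929/3499 = 0.8371
p₀ = P(outcome | unexposed) = 196/433 = 0.45266
Under exogeneity alone the bounds on PN are max{0,(p₁−p₀)/p₁} ≤ PN ≤ min{1,(1−p₀)/p₁}.
  lower = (p₁ − p₀)/p₁ = 0.38444 / 0.8371 ≈ 0.4593
  upper = min{1, (1 − p₀)/p₁} = 0.54734 / 0.8371 ≈ 0.6539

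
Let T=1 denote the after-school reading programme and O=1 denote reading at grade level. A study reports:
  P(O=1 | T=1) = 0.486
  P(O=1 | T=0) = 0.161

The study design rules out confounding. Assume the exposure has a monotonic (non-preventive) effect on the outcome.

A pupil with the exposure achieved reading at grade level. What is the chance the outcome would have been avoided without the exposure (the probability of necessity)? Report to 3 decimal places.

PN ≈ 0.669

Let p₁ = 0.486, p₀ = 0.161.
Under exogeneity and monotonicity, PN = (p₁ − p₀) / p₁.
PN = (0.486 − 0.161) / 0.486 = 0.325 / 0.486 ≈ 0.6687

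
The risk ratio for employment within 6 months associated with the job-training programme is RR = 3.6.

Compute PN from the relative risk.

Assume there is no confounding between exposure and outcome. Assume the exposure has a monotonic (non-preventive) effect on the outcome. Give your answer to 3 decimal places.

PN ≈ 0.722

Under exogeneity and monotonicity, PN = (RR − 1) / RR = 1 − 1/RR.
PN = (3.6 − 1) / 3.6 = 2.6 / 3.6 ≈ 0.7222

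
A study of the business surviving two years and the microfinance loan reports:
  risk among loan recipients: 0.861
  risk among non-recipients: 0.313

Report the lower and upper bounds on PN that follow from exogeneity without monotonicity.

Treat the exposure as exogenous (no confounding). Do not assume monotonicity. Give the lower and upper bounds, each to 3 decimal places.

0.636 ≤ PN ≤ 0.798

Let p₁ = 0.861, p₀ = 0.313.
Under exogeneity alone the bounds on PN are max{0,(p₁−p₀)/p₁} ≤ PN ≤ min{1,(1−p₀)/p₁}.
  lower = (p₁ − p₀)/p₁ = 0.548 / 0.861 ≈ 0.6365
  upper = min{1, (1 − p₀)/p₁} = 0.687 / 0.861 ≈ 0.7979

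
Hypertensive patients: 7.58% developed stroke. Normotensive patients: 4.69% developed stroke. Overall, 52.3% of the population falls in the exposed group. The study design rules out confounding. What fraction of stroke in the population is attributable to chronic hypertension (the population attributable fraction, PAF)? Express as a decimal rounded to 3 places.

PAF ≈ 0.244

p₁ = 0.0758, p₀ = 0.0469.
Overall risk P(Y=1) = π·p₁ + (1−π)·p₀ = 0.523×0.0758 + 0.477×0.0469 = 0.062015.
Under exogeneity, PAF = [P(Y=1) − p₀] / P(Y=1).
PAF = (0.062015 − 0.0469) / 0.062015 ≈ 0.2437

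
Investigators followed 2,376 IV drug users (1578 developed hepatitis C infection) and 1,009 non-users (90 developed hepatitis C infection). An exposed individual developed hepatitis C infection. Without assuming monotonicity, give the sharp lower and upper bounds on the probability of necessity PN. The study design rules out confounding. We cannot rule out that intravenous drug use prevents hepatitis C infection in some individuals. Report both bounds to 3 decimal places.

0.866 ≤ PN ≤ 1.000

p₁ = P(outcome | exposed) = 1578/2376 = 0.66414
p₀ = P(outcome | unexposed) = 90/1009 = 0.089197
Under exogeneity alone the bounds on PN are max{0,(p₁−p₀)/p₁} ≤ PN ≤ min{1,(1−p₀)/p₁}.
  lower = (p₁ − p₀)/p₁ = 0.57494 / 0.66414 ≈ 0.8657
  upper = min{1, (1 − p₀)/p₁} = 0.9108 / 0.66414 ≈ 1.3714 → capped at 1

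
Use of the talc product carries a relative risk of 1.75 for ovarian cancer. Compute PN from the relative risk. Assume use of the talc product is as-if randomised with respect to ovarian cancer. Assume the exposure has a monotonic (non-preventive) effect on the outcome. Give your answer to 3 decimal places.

PN ≈ 0.429

Under exogeneity and monotonicity, PN = (RR − 1) / RR = 1 − 1/RR.
PN = (1.75 − 1) / 1.75 = 0.75 / 1.75 ≈ 0.4286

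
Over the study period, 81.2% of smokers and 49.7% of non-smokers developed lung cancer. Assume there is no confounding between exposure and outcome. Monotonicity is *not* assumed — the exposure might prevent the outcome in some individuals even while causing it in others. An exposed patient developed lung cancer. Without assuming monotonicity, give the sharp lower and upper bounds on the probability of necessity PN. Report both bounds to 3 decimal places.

0.388 ≤ PN ≤ 0.619

p₁ = 0.812, p₀ = 0.497.
Under exogeneity alone the bounds on PN are max{0,(p₁−p₀)/p₁} ≤ PN ≤ min{1,(1−p₀)/p₁}.
  lower = (p₁ − p₀)/p₁ = 0.315 / 0.812 ≈ 0.3879
  upper = min{1, (1 − p₀)/p₁} = 0.503 / 0.812 ≈ 0.6195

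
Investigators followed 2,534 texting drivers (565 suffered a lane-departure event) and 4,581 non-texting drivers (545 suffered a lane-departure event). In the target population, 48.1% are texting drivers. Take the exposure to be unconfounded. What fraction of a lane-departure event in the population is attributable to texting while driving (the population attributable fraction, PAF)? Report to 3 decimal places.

PAF ≈ 0.296

p₁ = P(outcome | exposed) = 565/2534 = 0.22297
p₀ = P(outcome | unexposed) = 545/4581 = 0.11897
Overall risk P(Y=1) = π·p₁ + (1−π)·p₀ = 0.481×0.22297 + 0.519×0.11897 = 0.16899.
Under exogeneity, PAF = [P(Y=1) − p₀] / P(Y=1).
PAF = (0.16899 − 0.11897) / 0.16899 ≈ 0.2960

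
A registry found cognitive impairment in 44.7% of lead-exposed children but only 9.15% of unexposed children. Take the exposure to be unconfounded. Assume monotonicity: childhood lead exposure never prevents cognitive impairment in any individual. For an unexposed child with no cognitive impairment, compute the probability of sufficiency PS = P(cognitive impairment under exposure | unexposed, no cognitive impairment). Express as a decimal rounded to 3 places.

PS ≈ 0.391

p₁ = 0.447, p₀ = 0.0915.
Under exogeneity and monotonicity, PS = (p₁ − p₀) / (1 − p₀).
PS = (0.447 − 0.0915) / (1 − 0.0915) = 0.3555 / 0.9085 ≈ 0.3913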